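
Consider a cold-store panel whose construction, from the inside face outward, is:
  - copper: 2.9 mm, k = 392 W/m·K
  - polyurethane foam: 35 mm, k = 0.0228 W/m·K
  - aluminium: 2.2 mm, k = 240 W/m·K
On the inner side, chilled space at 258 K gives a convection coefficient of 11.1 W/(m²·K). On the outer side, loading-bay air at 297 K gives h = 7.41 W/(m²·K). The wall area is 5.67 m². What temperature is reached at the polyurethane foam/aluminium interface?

T ≈ 294 K

Thermal resistances in series:
R_inner film = 1/(h_i·A) = 1/(11.1×5.67) = 0.01589 K/W
R_copper = L/(kA) = 0.0029/(392×5.67) = 1.305×10^-6 K/W
R_polyurethane foam = L/(kA) = 0.035/(0.0228×5.67) = 0.2707 K/W
R_aluminium = L/(kA) = 0.0022/(240×5.67) = 1.617×10^-6 K/W
R_outer film = 1/(h_o·A) = 1/(7.41×5.67) = 0.0238 K/W
R_total = 0.3104 K/W;  Q = ΔT/R_total = 39/0.3104 = 125.6 W
T_interface = T_inner + Q·ΣR(inner→interface) = 258 + 126×0.2866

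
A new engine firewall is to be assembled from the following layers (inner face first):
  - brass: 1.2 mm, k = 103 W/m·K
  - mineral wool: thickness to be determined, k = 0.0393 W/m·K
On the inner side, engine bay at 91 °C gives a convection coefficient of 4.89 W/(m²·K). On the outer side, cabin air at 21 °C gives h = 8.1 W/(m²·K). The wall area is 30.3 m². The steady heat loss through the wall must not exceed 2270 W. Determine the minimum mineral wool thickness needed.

L ≈ 23.8 mm

Model the wall as resistances in series:
R_inner film = 1/(h_i·A) = 1/(4.89×30.3) = 0.006749 K/W
R_brass = L/(kA) = 0.0012/(103×30.3) = 3.845×10^-7 K/W
R_outer film = 1/(h_o·A) = 1/(8.1×30.3) = 0.004074 K/W
Sum of the known resistances R_other = 0.01082 K/W
Required total resistance R_tot = ΔT/Q_allow = 70/2270 = 0.03084 K/W
R_mineral wool = R_tot − R_other = 0.02001 K/W
L = R·k·A = 0.02001×0.0393×30.3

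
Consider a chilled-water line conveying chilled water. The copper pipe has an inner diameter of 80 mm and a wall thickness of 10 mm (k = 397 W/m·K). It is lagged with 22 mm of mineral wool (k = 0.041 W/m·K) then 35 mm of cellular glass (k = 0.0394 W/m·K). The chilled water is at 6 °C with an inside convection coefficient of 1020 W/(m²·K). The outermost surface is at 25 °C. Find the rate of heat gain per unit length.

q′ ≈ 6.29 W/m

Cylindrical conduction, so R = ln(r₂/r₁)/(2πkL) per layer, in series:
R_inner film = 1/(h_i·2πr₁L) = 1/(1020×2π×0.04×1) = 0.003901 K/W
R_copper pipe wall = ln(50/40)/(2π×397×1) = 8.946×10^-5 K/W
R_mineral wool = ln(72/50)/(2π×0.041×1) = 1.415 K/W
R_cellular glass = ln(107/72)/(2π×0.0394×1) = 1.6 K/W
R_total = 3.02 K/W
Q = ΔT/R_total = 19/3.02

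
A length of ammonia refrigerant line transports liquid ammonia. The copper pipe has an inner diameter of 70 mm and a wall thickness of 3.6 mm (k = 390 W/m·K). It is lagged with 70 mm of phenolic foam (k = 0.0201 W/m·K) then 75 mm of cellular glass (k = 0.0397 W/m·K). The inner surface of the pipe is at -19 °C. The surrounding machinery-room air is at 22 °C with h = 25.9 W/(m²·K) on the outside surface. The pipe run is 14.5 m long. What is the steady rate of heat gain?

For a radial system each layer contributes R = ln(r_out/r_in)/(2πkL); films add R = 1/(hA).
R_copper pipe wall = ln(38.6/35)/(2π×390×14.5) = 2.755×10^-6 K/W
R_phenolic foam = ln(108.6/38.6)/(2π×0.0201×14.5) = 0.5649 K/W
R_cellular glass = ln(183.6/108.6)/(2π×0.0397×14.5) = 0.1452 K/W
R_outer film = 1/(h_o·2πr_oL) = 1/(25.9×2π×0.1836×14.5) = 0.002308 K/W
R_total = 0.7124 K/W
Q = ΔT/R_total = 41/0.7124

Q ≈ 57.6 W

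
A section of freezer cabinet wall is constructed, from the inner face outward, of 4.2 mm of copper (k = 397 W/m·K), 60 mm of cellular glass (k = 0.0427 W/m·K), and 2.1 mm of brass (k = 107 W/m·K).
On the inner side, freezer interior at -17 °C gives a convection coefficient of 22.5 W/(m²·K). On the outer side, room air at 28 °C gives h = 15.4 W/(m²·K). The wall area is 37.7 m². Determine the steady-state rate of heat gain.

Q ≈ 1120 W

Treating each layer as a thermal resistance in series:
R_inner film = 1/(h_i·A) = 1/(22.5×37.7) = 0.001179 K/W
R_copper = L/(kA) = 0.0042/(397×37.7) = 2.806×10^-7 K/W
R_cellular glass = L/(kA) = 0.06/(0.0427×37.7) = 0.03727 K/W
R_brass = L/(kA) = 0.0021/(107×37.7) = 5.206×10^-7 K/W
R_outer film = 1/(h_o·A) = 1/(15.4×37.7) = 0.001722 K/W
R_total = 0.04017 K/W
Q = ΔT / R_total = 45 / 0.04017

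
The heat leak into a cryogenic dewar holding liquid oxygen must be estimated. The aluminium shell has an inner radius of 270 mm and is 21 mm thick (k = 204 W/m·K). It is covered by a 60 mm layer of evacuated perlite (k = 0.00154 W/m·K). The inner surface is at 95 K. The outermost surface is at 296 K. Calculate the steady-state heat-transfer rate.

Each spherical layer contributes R = (1/r_i − 1/r_o)/(4πk):
R_aluminium shell = (1/0.27 − 1/0.291)/(4π×204) = 1.043×10^-4 K/W
R_evacuated perlite = (1/0.291 − 1/0.351)/(4π×0.00154) = 30.35 K/W
R_total = 30.35 K/W
Q = ΔT/R_total = 201/30.35

Q ≈ 6.62 W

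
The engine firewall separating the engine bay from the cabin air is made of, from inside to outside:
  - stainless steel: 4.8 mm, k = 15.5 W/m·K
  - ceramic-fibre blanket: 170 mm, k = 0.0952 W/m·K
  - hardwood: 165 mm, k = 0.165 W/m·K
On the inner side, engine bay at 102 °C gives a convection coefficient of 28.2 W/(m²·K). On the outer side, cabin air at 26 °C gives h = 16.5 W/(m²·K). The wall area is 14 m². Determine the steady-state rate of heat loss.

Model the wall as resistances in series:
R_inner film = 1/(h_i·A) = 1/(28.2×14) = 0.002533 K/W
R_stainless steel = L/(kA) = 0.0048/(15.5×14) = 2.212×10^-5 K/W
R_ceramic-fibre blanket = L/(kA) = 0.17/(0.0952×14) = 0.1276 K/W
R_hardwood = L/(kA) = 0.165/(0.165×14) = 0.07143 K/W
R_outer film = 1/(h_o·A) = 1/(16.5×14) = 0.004329 K/W
R_total = 0.2059 K/W
Q = ΔT / R_total = 76 / 0.2059

Q ≈ 369 W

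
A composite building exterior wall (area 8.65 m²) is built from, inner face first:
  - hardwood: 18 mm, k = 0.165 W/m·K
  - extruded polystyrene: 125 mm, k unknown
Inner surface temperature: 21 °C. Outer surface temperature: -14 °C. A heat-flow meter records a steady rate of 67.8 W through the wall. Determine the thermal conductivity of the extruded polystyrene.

Thermal resistances in series:
R_hardwood = L/(kA) = 0.018/(0.165×8.65) = 0.01261 K/W
Sum of known resistances R_other = 0.01261 K/W
Total R = ΔT/Q = 35/67.8 = 0.5162 K/W
R_extruded polystyrene = R_total − R_other = 0.5036 K/W
k = L/(R·A) = 0.125/(0.5036×8.65)

k ≈ 0.0287 W/(m·K)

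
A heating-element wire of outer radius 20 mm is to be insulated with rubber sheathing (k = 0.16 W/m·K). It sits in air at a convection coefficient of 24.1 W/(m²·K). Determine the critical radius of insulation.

For a cylinder r_cr = k/h = 0.16/24.1
r_cr = 6.64 mm; since the bare radius (20 mm) is above r_cr, any added insulation will reduce heat loss.

r_cr ≈ 6.64 mm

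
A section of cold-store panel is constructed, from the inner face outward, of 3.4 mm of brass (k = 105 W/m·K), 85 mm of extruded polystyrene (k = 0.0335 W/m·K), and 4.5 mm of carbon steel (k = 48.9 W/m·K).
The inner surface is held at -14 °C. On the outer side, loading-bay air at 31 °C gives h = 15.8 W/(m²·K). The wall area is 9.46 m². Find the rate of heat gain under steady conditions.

Q ≈ 164 W

Thermal resistances in series:
R_brass = L/(kA) = 0.0034/(105×9.46) = 3.423×10^-6 K/W
R_extruded polystyrene = L/(kA) = 0.085/(0.0335×9.46) = 0.2682 K/W
R_carbon steel = L/(kA) = 0.0045/(48.9×9.46) = 9.728×10^-6 K/W
R_outer film = 1/(h_o·A) = 1/(15.8×9.46) = 0.00669 K/W
R_total = 0.2749 K/W
Q = ΔT / R_total = 45 / 0.2749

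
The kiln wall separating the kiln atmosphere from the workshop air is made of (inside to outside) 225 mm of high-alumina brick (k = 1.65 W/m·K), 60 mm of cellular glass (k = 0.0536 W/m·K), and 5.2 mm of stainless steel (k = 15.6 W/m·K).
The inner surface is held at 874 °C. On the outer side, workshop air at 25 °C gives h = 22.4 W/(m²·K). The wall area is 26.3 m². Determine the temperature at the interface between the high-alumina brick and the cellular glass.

Using the resistance-network approach (series):
R_high-alumina brick = L/(kA) = 0.225/(1.65×26.3) = 0.005185 K/W
R_cellular glass = L/(kA) = 0.06/(0.0536×26.3) = 0.04256 K/W
R_stainless steel = L/(kA) = 0.0052/(15.6×26.3) = 1.267×10^-5 K/W
R_outer film = 1/(h_o·A) = 1/(22.4×26.3) = 0.001697 K/W
R_total = 0.04946 K/W;  Q = ΔT/R_total = 849/0.04946 = 17170 W
T_interface = T_inner − Q·ΣR(inner→interface) = 874 − 17200×0.005185

T ≈ 785 °C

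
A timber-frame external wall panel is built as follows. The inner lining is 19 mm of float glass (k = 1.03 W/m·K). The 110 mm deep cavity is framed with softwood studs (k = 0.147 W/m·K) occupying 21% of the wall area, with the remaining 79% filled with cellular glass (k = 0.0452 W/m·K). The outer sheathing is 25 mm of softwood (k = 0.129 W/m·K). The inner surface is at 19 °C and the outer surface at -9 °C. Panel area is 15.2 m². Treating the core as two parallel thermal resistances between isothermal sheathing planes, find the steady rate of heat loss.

Q ≈ 228 W

Sheathing layers in series; stud and cavity paths in parallel between them.
R_inner = 0.019/(1.03×15.2) = 0.001214 K/W
R_stud  = 0.11/(0.147×0.21×15.2) = 0.2344 K/W
R_cav   = 0.11/(0.0452×0.79×15.2) = 0.2027 K/W
1/R_core = 1/R_stud + 1/R_cav → R_core = 0.1087 K/W
R_outer = 0.025/(0.129×15.2) = 0.01275 K/W
R_total = 0.1227 K/W
Q = ΔT/R_total = 28/0.1227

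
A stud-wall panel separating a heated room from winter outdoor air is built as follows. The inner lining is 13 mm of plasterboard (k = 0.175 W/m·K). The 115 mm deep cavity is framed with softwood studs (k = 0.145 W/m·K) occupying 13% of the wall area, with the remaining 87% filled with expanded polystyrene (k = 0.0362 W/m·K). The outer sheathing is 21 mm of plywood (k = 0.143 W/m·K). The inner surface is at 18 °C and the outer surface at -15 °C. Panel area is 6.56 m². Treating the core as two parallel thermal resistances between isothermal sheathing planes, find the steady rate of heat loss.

Sheathing layers in series; stud and cavity paths in parallel between them.
R_inner = 0.013/(0.175×6.56) = 0.01132 K/W
R_stud  = 0.115/(0.145×0.13×6.56) = 0.93 K/W
R_cav   = 0.115/(0.0362×0.87×6.56) = 0.5566 K/W
1/R_core = 1/R_stud + 1/R_cav → R_core = 0.3482 K/W
R_outer = 0.021/(0.143×6.56) = 0.02239 K/W
R_total = 0.3819 K/W
Q = ΔT/R_total = 33/0.3819

Q ≈ 86.4 W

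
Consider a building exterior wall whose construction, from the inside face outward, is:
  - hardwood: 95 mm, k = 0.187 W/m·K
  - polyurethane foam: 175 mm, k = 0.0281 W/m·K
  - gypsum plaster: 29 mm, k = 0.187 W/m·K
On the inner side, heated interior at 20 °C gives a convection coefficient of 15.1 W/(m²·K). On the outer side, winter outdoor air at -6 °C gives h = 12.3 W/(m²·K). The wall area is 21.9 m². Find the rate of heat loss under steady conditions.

Q ≈ 80.9 W

Treating each layer as a thermal resistance in series:
R_inner film = 1/(h_i·A) = 1/(15.1×21.9) = 0.003024 K/W
R_hardwood = L/(kA) = 0.095/(0.187×21.9) = 0.0232 K/W
R_polyurethane foam = L/(kA) = 0.175/(0.0281×21.9) = 0.2844 K/W
R_gypsum plaster = L/(kA) = 0.029/(0.187×21.9) = 0.007081 K/W
R_outer film = 1/(h_o·A) = 1/(12.3×21.9) = 0.003712 K/W
R_total = 0.3214 K/W
Q = ΔT / R_total = 26 / 0.3214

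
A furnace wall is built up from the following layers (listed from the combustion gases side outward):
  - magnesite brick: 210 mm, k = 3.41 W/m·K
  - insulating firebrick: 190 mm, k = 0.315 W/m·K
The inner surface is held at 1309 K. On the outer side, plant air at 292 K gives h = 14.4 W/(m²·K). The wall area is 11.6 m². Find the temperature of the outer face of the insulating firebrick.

T ≈ 388 K

Treating each layer as a thermal resistance in series:
R_magnesite brick = L/(kA) = 0.21/(3.41×11.6) = 0.005309 K/W
R_insulating firebrick = L/(kA) = 0.19/(0.315×11.6) = 0.052 K/W
R_outer film = 1/(h_o·A) = 1/(14.4×11.6) = 0.005987 K/W
R_total = 0.06329 K/W;  Q = ΔT/R_total = 1017/0.06329 = 16070 W
T_interface = T_inner − Q·ΣR(inner→interface) = 1309 − 16100×0.05731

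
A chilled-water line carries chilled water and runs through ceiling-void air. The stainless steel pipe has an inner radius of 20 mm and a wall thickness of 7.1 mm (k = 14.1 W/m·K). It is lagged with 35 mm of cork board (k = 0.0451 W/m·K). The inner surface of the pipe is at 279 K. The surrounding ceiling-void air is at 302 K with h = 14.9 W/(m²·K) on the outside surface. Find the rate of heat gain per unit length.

Cylindrical conduction, so R = ln(r₂/r₁)/(2πkL) per layer, in series:
R_stainless steel pipe wall = ln(27.1/20)/(2π×14.1×1) = 0.003429 K/W
R_cork board = ln(62.1/27.1)/(2π×0.0451×1) = 2.926 K/W
R_outer film = 1/(h_o·2πr_oL) = 1/(14.9×2π×0.0621×1) = 0.172 K/W
R_total = 3.102 K/W
Q = ΔT/R_total = 23/3.102

q′ ≈ 7.42 W/m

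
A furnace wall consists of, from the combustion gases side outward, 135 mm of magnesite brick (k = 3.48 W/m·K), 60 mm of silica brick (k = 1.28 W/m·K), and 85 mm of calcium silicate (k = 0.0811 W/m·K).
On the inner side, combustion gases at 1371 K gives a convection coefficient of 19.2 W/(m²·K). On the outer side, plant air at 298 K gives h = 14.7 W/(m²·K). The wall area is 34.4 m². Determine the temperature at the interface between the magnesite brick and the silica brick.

Series thermal resistances:
R_inner film = 1/(h_i·A) = 1/(19.2×34.4) = 0.001514 K/W
R_magnesite brick = L/(kA) = 0.135/(3.48×34.4) = 0.001128 K/W
R_silica brick = L/(kA) = 0.06/(1.28×34.4) = 0.001363 K/W
R_calcium silicate = L/(kA) = 0.085/(0.0811×34.4) = 0.03047 K/W
R_outer film = 1/(h_o·A) = 1/(14.7×34.4) = 0.001978 K/W
R_total = 0.03645 K/W;  Q = ΔT/R_total = 1073/0.03645 = 29440 W
T_interface = T_inner − Q·ΣR(inner→interface) = 1371 − 29400×0.002642

T ≈ 1290 K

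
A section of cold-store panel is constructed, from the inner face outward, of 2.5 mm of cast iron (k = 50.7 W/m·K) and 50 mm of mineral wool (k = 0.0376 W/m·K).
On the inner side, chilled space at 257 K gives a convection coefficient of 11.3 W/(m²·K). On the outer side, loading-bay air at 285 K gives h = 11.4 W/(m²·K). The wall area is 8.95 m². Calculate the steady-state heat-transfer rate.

Q ≈ 166 W

Using the resistance-network approach (series):
R_inner film = 1/(h_i·A) = 1/(11.3×8.95) = 0.009888 K/W
R_cast iron = L/(kA) = 0.0025/(50.7×8.95) = 5.509×10^-6 K/W
R_mineral wool = L/(kA) = 0.05/(0.0376×8.95) = 0.1486 K/W
R_outer film = 1/(h_o·A) = 1/(11.4×8.95) = 0.009801 K/W
R_total = 0.1683 K/W
Q = ΔT / R_total = 28 / 0.1683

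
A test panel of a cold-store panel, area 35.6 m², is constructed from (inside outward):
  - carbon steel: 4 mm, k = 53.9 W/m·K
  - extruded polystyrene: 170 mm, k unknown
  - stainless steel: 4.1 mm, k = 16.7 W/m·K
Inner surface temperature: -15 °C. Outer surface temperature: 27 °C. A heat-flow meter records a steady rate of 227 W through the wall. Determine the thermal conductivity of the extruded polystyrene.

Thermal resistances in series:
R_carbon steel = L/(kA) = 0.004/(53.9×35.6) = 2.085×10^-6 K/W
R_stainless steel = L/(kA) = 0.0041/(16.7×35.6) = 6.896×10^-6 K/W
Sum of known resistances R_other = 8.981×10^-6 K/W
Total R = ΔT/Q = 42/227 = 0.185 K/W
R_extruded polystyrene = R_total − R_other = 0.185 K/W
k = L/(R·A) = 0.17/(0.185×35.6)

k ≈ 0.0258 W/(m·K)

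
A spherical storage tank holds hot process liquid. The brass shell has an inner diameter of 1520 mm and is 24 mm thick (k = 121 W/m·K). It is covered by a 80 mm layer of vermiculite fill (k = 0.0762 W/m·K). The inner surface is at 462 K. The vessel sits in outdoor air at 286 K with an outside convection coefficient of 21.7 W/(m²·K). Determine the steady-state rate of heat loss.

Spherical conduction: R = (1/r_in − 1/r_out)/(4πk) per layer; series-sum.
R_brass shell = (1/0.76 − 1/0.784)/(4π×121) = 2.649×10^-5 K/W
R_vermiculite fill = (1/0.784 − 1/0.864)/(4π×0.0762) = 0.1233 K/W
R_outer film = 1/(h·4πr_o²) = 1/(21.7×4π×0.864²) = 0.004913 K/W
R_total = 0.1283 K/W
Q = ΔT/R_total = 176/0.1283

Q ≈ 1370 W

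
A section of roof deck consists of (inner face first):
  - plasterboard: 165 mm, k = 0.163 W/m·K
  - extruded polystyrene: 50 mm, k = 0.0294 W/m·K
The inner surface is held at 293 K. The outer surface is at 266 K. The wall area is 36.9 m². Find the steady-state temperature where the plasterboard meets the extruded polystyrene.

T ≈ 283 K

Treating each layer as a thermal resistance in series:
R_plasterboard = L/(kA) = 0.165/(0.163×36.9) = 0.02743 K/W
R_extruded polystyrene = L/(kA) = 0.05/(0.0294×36.9) = 0.04609 K/W
R_total = 0.07352 K/W;  Q = ΔT/R_total = 27/0.07352 = 367.2 W
T_interface = T_inner − Q·ΣR(inner→interface) = 293 − 367×0.02743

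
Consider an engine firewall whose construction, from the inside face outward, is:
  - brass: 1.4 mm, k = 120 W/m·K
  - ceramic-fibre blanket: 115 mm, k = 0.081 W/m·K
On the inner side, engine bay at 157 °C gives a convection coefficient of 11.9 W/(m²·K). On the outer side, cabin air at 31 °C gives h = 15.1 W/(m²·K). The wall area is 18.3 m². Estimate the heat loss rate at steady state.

Q ≈ 1470 W

Model the wall as resistances in series:
R_inner film = 1/(h_i·A) = 1/(11.9×18.3) = 0.004592 K/W
R_brass = L/(kA) = 0.0014/(120×18.3) = 6.375×10^-7 K/W
R_ceramic-fibre blanket = L/(kA) = 0.115/(0.081×18.3) = 0.07758 K/W
R_outer film = 1/(h_o·A) = 1/(15.1×18.3) = 0.003619 K/W
R_total = 0.08579 K/W
Q = ΔT / R_total = 126 / 0.08579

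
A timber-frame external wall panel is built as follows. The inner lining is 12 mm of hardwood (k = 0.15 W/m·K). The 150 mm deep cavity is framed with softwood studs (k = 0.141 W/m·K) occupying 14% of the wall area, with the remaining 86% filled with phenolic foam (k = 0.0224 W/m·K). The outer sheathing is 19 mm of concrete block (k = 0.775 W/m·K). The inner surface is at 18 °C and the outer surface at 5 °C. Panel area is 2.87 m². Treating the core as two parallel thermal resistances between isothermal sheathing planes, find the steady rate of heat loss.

Q ≈ 9.44 W

Sheathing layers in series; stud and cavity paths in parallel between them.
R_inner = 0.012/(0.15×2.87) = 0.02787 K/W
R_stud  = 0.15/(0.141×0.14×2.87) = 2.648 K/W
R_cav   = 0.15/(0.0224×0.86×2.87) = 2.713 K/W
1/R_core = 1/R_stud + 1/R_cav → R_core = 1.34 K/W
R_outer = 0.019/(0.775×2.87) = 0.008542 K/W
R_total = 1.376 K/W
Q = ΔT/R_total = 13/1.376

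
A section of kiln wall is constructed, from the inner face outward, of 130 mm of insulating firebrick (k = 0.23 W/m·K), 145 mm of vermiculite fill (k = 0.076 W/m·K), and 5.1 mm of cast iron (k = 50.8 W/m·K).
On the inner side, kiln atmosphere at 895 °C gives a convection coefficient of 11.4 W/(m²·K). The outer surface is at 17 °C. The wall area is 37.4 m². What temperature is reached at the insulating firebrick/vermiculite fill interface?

Model the wall as resistances in series:
R_inner film = 1/(h_i·A) = 1/(11.4×37.4) = 0.002345 K/W
R_insulating firebrick = L/(kA) = 0.13/(0.23×37.4) = 0.01511 K/W
R_vermiculite fill = L/(kA) = 0.145/(0.076×37.4) = 0.05101 K/W
R_cast iron = L/(kA) = 0.0051/(50.8×37.4) = 2.684×10^-6 K/W
R_total = 0.06847 K/W;  Q = ΔT/R_total = 878/0.06847 = 12820 W
T_interface = T_inner − Q·ΣR(inner→interface) = 895 − 12800×0.01746

T ≈ 671 °C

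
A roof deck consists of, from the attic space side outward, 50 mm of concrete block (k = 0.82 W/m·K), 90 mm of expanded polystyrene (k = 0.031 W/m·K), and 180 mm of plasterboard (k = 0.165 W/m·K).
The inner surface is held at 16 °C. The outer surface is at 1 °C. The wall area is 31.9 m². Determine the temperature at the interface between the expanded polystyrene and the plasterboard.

Series thermal resistances:
R_concrete block = L/(kA) = 0.05/(0.82×31.9) = 0.001911 K/W
R_expanded polystyrene = L/(kA) = 0.09/(0.031×31.9) = 0.09101 K/W
R_plasterboard = L/(kA) = 0.18/(0.165×31.9) = 0.0342 K/W
R_total = 0.1271 K/W;  Q = ΔT/R_total = 15/0.1271 = 118 W
T_interface = T_inner − Q·ΣR(inner→interface) = 16 − 118×0.09292

T ≈ 5.04 °C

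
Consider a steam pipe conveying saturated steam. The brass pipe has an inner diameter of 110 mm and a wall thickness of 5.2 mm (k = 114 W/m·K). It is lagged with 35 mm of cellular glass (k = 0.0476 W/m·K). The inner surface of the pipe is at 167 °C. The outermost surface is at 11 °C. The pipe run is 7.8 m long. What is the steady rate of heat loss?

Radial resistances (cylindrical: R_cond = ln(r_o/r_i)/(2πkL), R_conv = 1/(h·2πrL)):
R_brass pipe wall = ln(60.2/55)/(2π×114×7.8) = 1.617×10^-5 K/W
R_cellular glass = ln(95.2/60.2)/(2π×0.0476×7.8) = 0.1965 K/W
R_total = 0.1965 K/W
Q = ΔT/R_total = 156/0.1965

Q ≈ 794 W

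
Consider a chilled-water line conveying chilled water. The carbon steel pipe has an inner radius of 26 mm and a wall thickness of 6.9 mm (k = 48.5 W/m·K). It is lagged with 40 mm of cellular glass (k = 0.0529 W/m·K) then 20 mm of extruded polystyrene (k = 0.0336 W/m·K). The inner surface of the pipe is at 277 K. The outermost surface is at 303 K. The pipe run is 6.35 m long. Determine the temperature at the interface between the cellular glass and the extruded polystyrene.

Per-layer cylindrical resistances, series-summed:
R_carbon steel pipe wall = ln(32.9/26)/(2π×48.5×6.35) = 1.216×10^-4 K/W
R_cellular glass = ln(72.9/32.9)/(2π×0.0529×6.35) = 0.377 K/W
R_extruded polystyrene = ln(92.9/72.9)/(2π×0.0336×6.35) = 0.1808 K/W
R_total = 0.5579 K/W
Q = ΔT/R_total = 26/0.5579
Q = 46.6 W
T_interface = T_inner + Q·ΣR(inner→interface) = 277 + 46.6×0.3771

T ≈ 295 K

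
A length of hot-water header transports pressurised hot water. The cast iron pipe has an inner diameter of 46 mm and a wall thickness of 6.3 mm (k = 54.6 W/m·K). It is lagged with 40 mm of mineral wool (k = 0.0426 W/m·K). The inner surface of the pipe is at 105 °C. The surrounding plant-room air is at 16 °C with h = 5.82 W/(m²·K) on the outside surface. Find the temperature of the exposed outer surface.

T ≈ 25.7 °C

Cylindrical conduction, so R = ln(r₂/r₁)/(2πkL) per layer, in series:
R_cast iron pipe wall = ln(29.3/23)/(2π×54.6×1) = 7.057×10^-4 K/W
R_mineral wool = ln(69.3/29.3)/(2π×0.0426×1) = 3.216 K/W
R_outer film = 1/(h_o·2πr_oL) = 1/(5.82×2π×0.0693×1) = 0.3946 K/W
R_total = 3.612 K/W
Q = ΔT/R_total = 89/3.612
Q = 24.6 W/m
T_interface = T_inner − Q·ΣR(inner→interface) = 105 − 24.6×3.217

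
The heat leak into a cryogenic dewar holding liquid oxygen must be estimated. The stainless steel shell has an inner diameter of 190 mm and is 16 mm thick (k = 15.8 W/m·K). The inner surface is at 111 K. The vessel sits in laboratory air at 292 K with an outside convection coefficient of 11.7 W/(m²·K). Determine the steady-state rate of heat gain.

Q ≈ 323 W

Each spherical layer contributes R = (1/r_i − 1/r_o)/(4πk):
R_stainless steel shell = (1/0.095 − 1/0.111)/(4π×15.8) = 0.007642 K/W
R_outer film = 1/(h·4πr_o²) = 1/(11.7×4π×0.111²) = 0.552 K/W
R_total = 0.5597 K/W
Q = ΔT/R_total = 181/0.5597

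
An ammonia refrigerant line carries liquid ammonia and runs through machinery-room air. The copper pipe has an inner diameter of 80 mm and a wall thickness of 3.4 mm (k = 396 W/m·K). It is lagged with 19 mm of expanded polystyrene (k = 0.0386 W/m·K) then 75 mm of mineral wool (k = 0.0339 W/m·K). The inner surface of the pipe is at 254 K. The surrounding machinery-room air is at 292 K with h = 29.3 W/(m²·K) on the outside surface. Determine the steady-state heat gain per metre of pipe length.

Cylindrical conduction, so R = ln(r₂/r₁)/(2πkL) per layer, in series:
R_copper pipe wall = ln(43.4/40)/(2π×396×1) = 3.279×10^-5 K/W
R_expanded polystyrene = ln(62.4/43.4)/(2π×0.0386×1) = 1.497 K/W
R_mineral wool = ln(137.4/62.4)/(2π×0.0339×1) = 3.706 K/W
R_outer film = 1/(h_o·2πr_oL) = 1/(29.3×2π×0.1374×1) = 0.03953 K/W
R_total = 5.242 K/W
Q = ΔT/R_total = 38/5.242

q′ ≈ 7.25 W/m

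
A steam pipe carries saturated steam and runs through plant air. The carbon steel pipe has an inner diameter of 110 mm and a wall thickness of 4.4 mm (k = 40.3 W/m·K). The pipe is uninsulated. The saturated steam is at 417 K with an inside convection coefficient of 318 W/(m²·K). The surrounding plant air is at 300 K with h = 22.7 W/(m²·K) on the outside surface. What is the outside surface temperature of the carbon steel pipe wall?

T ≈ 408 K

Cylindrical conduction, so R = ln(r₂/r₁)/(2πkL) per layer, in series:
R_inner film = 1/(h_i·2πr₁L) = 1/(318×2π×0.055×1) = 0.0091 K/W
R_carbon steel pipe wall = ln(59.4/55)/(2π×40.3×1) = 3.039×10^-4 K/W
R_outer film = 1/(h_o·2πr_oL) = 1/(22.7×2π×0.0594×1) = 0.118 K/W
R_total = 0.1274 K/W
Q = ΔT/R_total = 117/0.1274
Q = 918 W/m
T_interface = T_inner − Q·ΣR(inner→interface) = 417 − 918×0.009404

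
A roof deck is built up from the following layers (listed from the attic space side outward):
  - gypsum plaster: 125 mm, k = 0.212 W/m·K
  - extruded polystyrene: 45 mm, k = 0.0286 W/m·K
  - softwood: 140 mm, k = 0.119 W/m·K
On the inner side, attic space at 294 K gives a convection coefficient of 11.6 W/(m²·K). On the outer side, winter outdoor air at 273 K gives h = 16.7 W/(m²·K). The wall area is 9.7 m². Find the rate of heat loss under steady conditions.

Q ≈ 58.4 W

Using the resistance-network approach (series):
R_inner film = 1/(h_i·A) = 1/(11.6×9.7) = 0.008887 K/W
R_gypsum plaster = L/(kA) = 0.125/(0.212×9.7) = 0.06079 K/W
R_extruded polystyrene = L/(kA) = 0.045/(0.0286×9.7) = 0.1622 K/W
R_softwood = L/(kA) = 0.14/(0.119×9.7) = 0.1213 K/W
R_outer film = 1/(h_o·A) = 1/(16.7×9.7) = 0.006173 K/W
R_total = 0.3593 K/W
Q = ΔT / R_total = 21 / 0.3593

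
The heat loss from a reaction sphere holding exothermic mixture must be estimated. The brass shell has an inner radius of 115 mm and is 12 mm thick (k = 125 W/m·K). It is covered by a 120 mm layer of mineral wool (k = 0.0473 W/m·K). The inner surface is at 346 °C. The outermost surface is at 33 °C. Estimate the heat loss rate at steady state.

Spherical conduction: R = (1/r_in − 1/r_out)/(4πk) per layer; series-sum.
R_brass shell = (1/0.115 − 1/0.127)/(4π×125) = 5.231×10^-4 K/W
R_mineral wool = (1/0.127 − 1/0.247)/(4π×0.0473) = 6.436 K/W
R_total = 6.436 K/W
Q = ΔT/R_total = 313/6.436

Q ≈ 48.6 W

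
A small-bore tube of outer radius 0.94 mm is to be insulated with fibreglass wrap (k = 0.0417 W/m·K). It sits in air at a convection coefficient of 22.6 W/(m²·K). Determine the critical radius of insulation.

For a cylinder r_cr = k/h = 0.0417/22.6
r_cr = 1.85 mm; since the bare radius (0.94 mm) is below r_cr, adding a thin layer of insulation will *increase* heat loss.

r_cr ≈ 1.85 mm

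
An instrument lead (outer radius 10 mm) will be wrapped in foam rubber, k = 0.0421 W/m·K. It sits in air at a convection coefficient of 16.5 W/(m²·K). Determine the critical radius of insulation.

r_cr ≈ 2.55 mm

For a cylinder r_cr = k/h = 0.0421/16.5
r_cr = 2.55 mm; since the bare radius (10 mm) is above r_cr, any added insulation will reduce heat loss.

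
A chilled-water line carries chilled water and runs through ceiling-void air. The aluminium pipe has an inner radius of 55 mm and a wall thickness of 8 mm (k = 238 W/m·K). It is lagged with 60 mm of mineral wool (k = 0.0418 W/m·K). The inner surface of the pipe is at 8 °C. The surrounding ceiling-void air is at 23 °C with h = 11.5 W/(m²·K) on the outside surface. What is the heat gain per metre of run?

q′ ≈ 5.64 W/m

Cylindrical conduction, so R = ln(r₂/r₁)/(2πkL) per layer, in series:
R_aluminium pipe wall = ln(63/55)/(2π×238×1) = 9.081×10^-5 K/W
R_mineral wool = ln(123/63)/(2π×0.0418×1) = 2.547 K/W
R_outer film = 1/(h_o·2πr_oL) = 1/(11.5×2π×0.123×1) = 0.1125 K/W
R_total = 2.66 K/W
Q = ΔT/R_total = 15/2.66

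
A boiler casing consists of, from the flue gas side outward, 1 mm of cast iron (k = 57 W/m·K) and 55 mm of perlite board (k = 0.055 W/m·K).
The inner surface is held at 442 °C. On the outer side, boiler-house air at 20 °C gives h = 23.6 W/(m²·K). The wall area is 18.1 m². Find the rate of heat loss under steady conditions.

Series thermal resistances:
R_cast iron = L/(kA) = 0.001/(57×18.1) = 9.693×10^-7 K/W
R_perlite board = L/(kA) = 0.055/(0.055×18.1) = 0.05525 K/W
R_outer film = 1/(h_o·A) = 1/(23.6×18.1) = 0.002341 K/W
R_total = 0.05759 K/W
Q = ΔT / R_total = 422 / 0.05759

Q ≈ 7330 W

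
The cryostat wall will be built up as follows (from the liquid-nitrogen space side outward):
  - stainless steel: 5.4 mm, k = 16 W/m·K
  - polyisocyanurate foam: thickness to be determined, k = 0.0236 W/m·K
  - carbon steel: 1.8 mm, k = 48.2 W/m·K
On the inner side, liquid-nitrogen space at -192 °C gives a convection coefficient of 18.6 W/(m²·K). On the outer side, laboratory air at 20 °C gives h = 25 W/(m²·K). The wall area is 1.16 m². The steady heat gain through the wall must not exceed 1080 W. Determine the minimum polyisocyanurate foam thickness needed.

Series thermal resistances:
R_inner film = 1/(h_i·A) = 1/(18.6×1.16) = 0.04635 K/W
R_stainless steel = L/(kA) = 0.0054/(16×1.16) = 2.909×10^-4 K/W
R_carbon steel = L/(kA) = 0.0018/(48.2×1.16) = 3.219×10^-5 K/W
R_outer film = 1/(h_o·A) = 1/(25×1.16) = 0.03448 K/W
Sum of the known resistances R_other = 0.08115 K/W
Required total resistance R_tot = ΔT/Q_allow = 212/1080 = 0.1963 K/W
R_polyisocyanurate foam = R_tot − R_other = 0.1151 K/W
L = R·k·A = 0.1151×0.0236×1.16

L ≈ 3.15 mm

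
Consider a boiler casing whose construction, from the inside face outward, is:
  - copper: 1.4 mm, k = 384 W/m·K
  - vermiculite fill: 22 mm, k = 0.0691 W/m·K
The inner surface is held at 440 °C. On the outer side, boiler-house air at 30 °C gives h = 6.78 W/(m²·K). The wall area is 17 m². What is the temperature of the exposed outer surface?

Series thermal resistances:
R_copper = L/(kA) = 0.0014/(384×17) = 2.145×10^-7 K/W
R_vermiculite fill = L/(kA) = 0.022/(0.0691×17) = 0.01873 K/W
R_outer film = 1/(h_o·A) = 1/(6.78×17) = 0.008676 K/W
R_total = 0.0274 K/W;  Q = ΔT/R_total = 410/0.0274 = 14960 W
T_interface = T_inner − Q·ΣR(inner→interface) = 440 − 15000×0.01873

T ≈ 160 °C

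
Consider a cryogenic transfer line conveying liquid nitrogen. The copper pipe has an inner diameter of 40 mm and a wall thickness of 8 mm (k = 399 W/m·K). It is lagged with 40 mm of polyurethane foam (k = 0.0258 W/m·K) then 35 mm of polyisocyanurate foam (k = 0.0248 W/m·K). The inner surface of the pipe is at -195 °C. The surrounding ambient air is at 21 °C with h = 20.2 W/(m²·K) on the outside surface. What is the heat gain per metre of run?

q′ ≈ 26.3 W/m

Radial resistances (cylindrical: R_cond = ln(r_o/r_i)/(2πkL), R_conv = 1/(h·2πrL)):
R_copper pipe wall = ln(28/20)/(2π×399×1) = 1.342×10^-4 K/W
R_polyurethane foam = ln(68/28)/(2π×0.0258×1) = 5.474 K/W
R_polyisocyanurate foam = ln(103/68)/(2π×0.0248×1) = 2.665 K/W
R_outer film = 1/(h_o·2πr_oL) = 1/(20.2×2π×0.103×1) = 0.07649 K/W
R_total = 8.215 K/W
Q = ΔT/R_total = 216/8.215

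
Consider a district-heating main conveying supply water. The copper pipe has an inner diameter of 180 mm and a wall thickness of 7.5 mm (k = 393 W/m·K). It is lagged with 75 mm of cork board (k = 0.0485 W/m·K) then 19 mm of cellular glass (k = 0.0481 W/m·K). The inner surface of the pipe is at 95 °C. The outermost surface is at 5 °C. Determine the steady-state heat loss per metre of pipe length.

Cylindrical conduction, so R = ln(r₂/r₁)/(2πkL) per layer, in series:
R_copper pipe wall = ln(97.5/90)/(2π×393×1) = 3.242×10^-5 K/W
R_cork board = ln(172.5/97.5)/(2π×0.0485×1) = 1.872 K/W
R_cellular glass = ln(191.5/172.5)/(2π×0.0481×1) = 0.3457 K/W
R_total = 2.218 K/W
Q = ΔT/R_total = 90/2.218

q′ ≈ 40.6 W/m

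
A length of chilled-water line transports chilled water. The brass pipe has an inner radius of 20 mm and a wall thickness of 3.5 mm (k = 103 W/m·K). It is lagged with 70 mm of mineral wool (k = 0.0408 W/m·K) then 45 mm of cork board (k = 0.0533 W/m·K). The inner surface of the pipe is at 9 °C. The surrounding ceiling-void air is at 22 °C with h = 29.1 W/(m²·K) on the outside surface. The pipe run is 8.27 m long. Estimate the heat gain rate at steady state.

Cylindrical conduction, so R = ln(r₂/r₁)/(2πkL) per layer, in series:
R_brass pipe wall = ln(23.5/20)/(2π×103×8.27) = 3.013×10^-5 K/W
R_mineral wool = ln(93.5/23.5)/(2π×0.0408×8.27) = 0.6514 K/W
R_cork board = ln(138.5/93.5)/(2π×0.0533×8.27) = 0.1419 K/W
R_outer film = 1/(h_o·2πr_oL) = 1/(29.1×2π×0.1385×8.27) = 0.004775 K/W
R_total = 0.7981 K/W
Q = ΔT/R_total = 13/0.7981

Q ≈ 16.3 W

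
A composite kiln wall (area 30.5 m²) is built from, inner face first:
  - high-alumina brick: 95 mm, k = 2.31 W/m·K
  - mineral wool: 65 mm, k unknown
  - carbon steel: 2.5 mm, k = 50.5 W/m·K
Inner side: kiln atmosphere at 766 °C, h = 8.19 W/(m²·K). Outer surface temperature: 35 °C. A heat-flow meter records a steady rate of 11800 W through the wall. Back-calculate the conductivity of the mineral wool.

k ≈ 0.0377 W/(m·K)

Using the resistance-network approach (series):
R_inner film = 1/(h_i·A) = 1/(8.19×30.5) = 0.004003 K/W
R_high-alumina brick = L/(kA) = 0.095/(2.31×30.5) = 0.001348 K/W
R_carbon steel = L/(kA) = 0.0025/(50.5×30.5) = 1.623×10^-6 K/W
Sum of known resistances R_other = 0.005353 K/W
Total R = ΔT/Q = 731/11800 = 0.06195 K/W
R_mineral wool = R_total − R_other = 0.0566 K/W
k = L/(R·A) = 0.065/(0.0566×30.5)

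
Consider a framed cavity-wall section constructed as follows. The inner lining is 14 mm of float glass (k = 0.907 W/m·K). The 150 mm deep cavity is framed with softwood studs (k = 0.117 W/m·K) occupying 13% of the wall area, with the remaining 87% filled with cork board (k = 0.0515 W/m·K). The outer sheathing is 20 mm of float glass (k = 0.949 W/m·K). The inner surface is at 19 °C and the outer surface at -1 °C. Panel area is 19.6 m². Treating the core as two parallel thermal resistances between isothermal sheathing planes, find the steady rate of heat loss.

Q ≈ 155 W

Sheathing layers in series; stud and cavity paths in parallel between them.
R_inner = 0.014/(0.907×19.6) = 7.875×10^-4 K/W
R_stud  = 0.15/(0.117×0.13×19.6) = 0.5032 K/W
R_cav   = 0.15/(0.0515×0.87×19.6) = 0.1708 K/W
1/R_core = 1/R_stud + 1/R_cav → R_core = 0.1275 K/W
R_outer = 0.02/(0.949×19.6) = 0.001075 K/W
R_total = 0.1294 K/W
Q = ΔT/R_total = 20/0.1294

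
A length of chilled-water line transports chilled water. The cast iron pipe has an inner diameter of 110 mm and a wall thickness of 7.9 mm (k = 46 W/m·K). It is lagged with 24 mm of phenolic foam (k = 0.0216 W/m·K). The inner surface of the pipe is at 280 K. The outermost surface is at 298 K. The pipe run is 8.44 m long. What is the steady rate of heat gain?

Q ≈ 63.8 W

Treating each annulus and film as a series resistance:
R_cast iron pipe wall = ln(62.9/55)/(2π×46×8.44) = 5.502×10^-5 K/W
R_phenolic foam = ln(86.9/62.9)/(2π×0.0216×8.44) = 0.2822 K/W
R_total = 0.2822 K/W
Q = ΔT/R_total = 18/0.2822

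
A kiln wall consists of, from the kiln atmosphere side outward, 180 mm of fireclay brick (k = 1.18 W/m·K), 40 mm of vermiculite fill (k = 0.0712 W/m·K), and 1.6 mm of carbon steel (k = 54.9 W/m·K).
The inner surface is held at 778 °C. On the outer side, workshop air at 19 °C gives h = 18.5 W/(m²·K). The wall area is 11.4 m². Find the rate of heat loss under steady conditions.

Using the resistance-network approach (series):
R_fireclay brick = L/(kA) = 0.18/(1.18×11.4) = 0.01338 K/W
R_vermiculite fill = L/(kA) = 0.04/(0.0712×11.4) = 0.04928 K/W
R_carbon steel = L/(kA) = 0.0016/(54.9×11.4) = 2.556×10^-6 K/W
R_outer film = 1/(h_o·A) = 1/(18.5×11.4) = 0.004742 K/W
R_total = 0.06741 K/W
Q = ΔT / R_total = 759 / 0.06741

Q ≈ 11300 W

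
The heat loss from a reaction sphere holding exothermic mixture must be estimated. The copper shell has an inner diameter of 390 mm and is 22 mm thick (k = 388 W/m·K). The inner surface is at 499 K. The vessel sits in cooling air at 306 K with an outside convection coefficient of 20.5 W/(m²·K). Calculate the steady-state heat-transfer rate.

For a spherical shell R = (1/r₁ − 1/r₂)/(4πk); film R = 1/(h·4πr²). In series:
R_copper shell = (1/0.195 − 1/0.217)/(4π×388) = 1.066×10^-4 K/W
R_outer film = 1/(h·4πr_o²) = 1/(20.5×4π×0.217²) = 0.08244 K/W
R_total = 0.08254 K/W
Q = ΔT/R_total = 193/0.08254

Q ≈ 2340 W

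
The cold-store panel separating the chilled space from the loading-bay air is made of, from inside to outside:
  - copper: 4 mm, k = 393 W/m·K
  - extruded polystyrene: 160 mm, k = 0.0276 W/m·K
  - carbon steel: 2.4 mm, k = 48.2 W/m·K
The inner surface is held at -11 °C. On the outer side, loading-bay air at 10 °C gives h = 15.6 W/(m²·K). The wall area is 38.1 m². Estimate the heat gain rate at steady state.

Q ≈ 137 W

Thermal resistances in series:
R_copper = L/(kA) = 0.004/(393×38.1) = 2.671×10^-7 K/W
R_extruded polystyrene = L/(kA) = 0.16/(0.0276×38.1) = 0.1522 K/W
R_carbon steel = L/(kA) = 0.0024/(48.2×38.1) = 1.307×10^-6 K/W
R_outer film = 1/(h_o·A) = 1/(15.6×38.1) = 0.001682 K/W
R_total = 0.1538 K/W
Q = ΔT / R_total = 21 / 0.1538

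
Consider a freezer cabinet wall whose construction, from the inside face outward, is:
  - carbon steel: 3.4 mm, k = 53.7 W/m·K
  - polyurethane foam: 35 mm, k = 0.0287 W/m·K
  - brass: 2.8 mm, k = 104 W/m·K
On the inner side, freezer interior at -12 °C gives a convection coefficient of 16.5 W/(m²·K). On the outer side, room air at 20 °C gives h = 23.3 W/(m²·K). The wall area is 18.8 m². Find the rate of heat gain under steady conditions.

Q ≈ 455 W

Using the resistance-network approach (series):
R_inner film = 1/(h_i·A) = 1/(16.5×18.8) = 0.003224 K/W
R_carbon steel = L/(kA) = 0.0034/(53.7×18.8) = 3.368×10^-6 K/W
R_polyurethane foam = L/(kA) = 0.035/(0.0287×18.8) = 0.06487 K/W
R_brass = L/(kA) = 0.0028/(104×18.8) = 1.432×10^-6 K/W
R_outer film = 1/(h_o·A) = 1/(23.3×18.8) = 0.002283 K/W
R_total = 0.07038 K/W
Q = ΔT / R_total = 32 / 0.07038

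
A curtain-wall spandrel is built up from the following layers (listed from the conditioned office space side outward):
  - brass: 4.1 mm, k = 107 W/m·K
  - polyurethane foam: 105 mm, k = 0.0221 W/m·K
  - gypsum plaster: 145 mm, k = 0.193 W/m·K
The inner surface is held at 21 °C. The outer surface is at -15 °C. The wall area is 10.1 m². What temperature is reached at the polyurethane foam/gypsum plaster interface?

Using the resistance-network approach (series):
R_brass = L/(kA) = 0.0041/(107×10.1) = 3.794×10^-6 K/W
R_polyurethane foam = L/(kA) = 0.105/(0.0221×10.1) = 0.4704 K/W
R_gypsum plaster = L/(kA) = 0.145/(0.193×10.1) = 0.07439 K/W
R_total = 0.5448 K/W;  Q = ΔT/R_total = 36/0.5448 = 66.08 W
T_interface = T_inner − Q·ΣR(inner→interface) = 21 − 66.1×0.4704

T ≈ -10.1 °C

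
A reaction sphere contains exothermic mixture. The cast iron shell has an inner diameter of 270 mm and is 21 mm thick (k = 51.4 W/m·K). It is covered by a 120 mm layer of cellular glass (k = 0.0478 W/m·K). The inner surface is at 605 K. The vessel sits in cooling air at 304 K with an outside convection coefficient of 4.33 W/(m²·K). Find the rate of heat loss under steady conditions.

Spherical conduction: R = (1/r_in − 1/r_out)/(4πk) per layer; series-sum.
R_cast iron shell = (1/0.135 − 1/0.156)/(4π×51.4) = 0.001544 K/W
R_cellular glass = (1/0.156 − 1/0.276)/(4π×0.0478) = 4.64 K/W
R_outer film = 1/(h·4πr_o²) = 1/(4.33×4π×0.276²) = 0.2413 K/W
R_total = 4.883 K/W
Q = ΔT/R_total = 301/4.883

Q ≈ 61.6 W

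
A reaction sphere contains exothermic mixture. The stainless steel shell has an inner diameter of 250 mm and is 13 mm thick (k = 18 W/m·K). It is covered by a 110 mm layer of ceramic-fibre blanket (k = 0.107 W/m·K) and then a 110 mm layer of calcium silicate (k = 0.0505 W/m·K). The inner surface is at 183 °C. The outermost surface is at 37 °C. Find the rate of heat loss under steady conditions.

Q ≈ 33.6 W

Spherical conduction: R = (1/r_in − 1/r_out)/(4πk) per layer; series-sum.
R_stainless steel shell = (1/0.125 − 1/0.138)/(4π×18) = 0.003332 K/W
R_ceramic-fibre blanket = (1/0.138 − 1/0.248)/(4π×0.107) = 2.39 K/W
R_calcium silicate = (1/0.248 − 1/0.358)/(4π×0.0505) = 1.952 K/W
R_total = 4.346 K/W
Q = ΔT/R_total = 146/4.346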